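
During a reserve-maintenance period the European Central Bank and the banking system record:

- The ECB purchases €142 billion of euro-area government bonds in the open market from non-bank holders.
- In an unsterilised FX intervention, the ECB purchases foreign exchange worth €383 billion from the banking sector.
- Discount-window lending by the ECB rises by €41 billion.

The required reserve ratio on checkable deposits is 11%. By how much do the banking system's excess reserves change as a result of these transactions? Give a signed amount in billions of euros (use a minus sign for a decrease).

Asset purchase (from non-banks) €142 billion: reserves +€142B, deposits +€142B.
FX purchase €383 billion: reserves +€383B, deposits 0.
Discount-window loan €41 billion: reserves +€41B, deposits 0.
Totals: Δreserves = +€566B, Δdeposits = +€142B.
Δrequired reserves = 11% × +€142B = +€15.62B.
Δexcess reserves = Δreserves − Δrequired = +€566B − (+€15.62B) = +€550.38 billion.

+€550.38 billion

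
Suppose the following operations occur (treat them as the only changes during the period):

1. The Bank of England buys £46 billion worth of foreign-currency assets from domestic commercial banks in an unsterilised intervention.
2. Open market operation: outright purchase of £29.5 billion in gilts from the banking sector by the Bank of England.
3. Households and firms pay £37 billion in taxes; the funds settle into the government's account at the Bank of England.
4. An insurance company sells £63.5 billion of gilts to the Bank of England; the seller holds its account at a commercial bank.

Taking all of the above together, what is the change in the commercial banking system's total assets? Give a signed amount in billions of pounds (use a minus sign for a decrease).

+£26.5 billion

FX purchase £46 billion: just an asset swap on bank balance sheets → 0.
OMO purchase (from banks) £29.5 billion: just an asset swap on bank balance sheets → 0.
Government account inflow £37 billion: bank balance sheets shrink → −£37B.
Asset purchase (from non-banks) £63.5 billion: bank balance sheets expand → +£63.5B.
Net: 0 + 0 − 37 + 63.5 = +£26.5 billion.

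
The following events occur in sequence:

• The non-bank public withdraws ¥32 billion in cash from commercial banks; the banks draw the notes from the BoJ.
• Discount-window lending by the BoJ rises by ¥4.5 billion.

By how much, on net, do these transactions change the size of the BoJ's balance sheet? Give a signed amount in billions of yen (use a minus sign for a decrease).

BoJ balance sheet:
  Assets:      Loans to banks +¥4.5B
  Liabilities: Bank reserves −¥27.5B, Currency in circulation +¥32B
Commercial banking system:
  Assets:      Reserves at CB −¥27.5B
  Liabilities: Checkable deposits −¥32B, Borrowings from CB +¥4.5B
Change in total BoJ assets = +¥4.5 billion.

+¥4.5 billion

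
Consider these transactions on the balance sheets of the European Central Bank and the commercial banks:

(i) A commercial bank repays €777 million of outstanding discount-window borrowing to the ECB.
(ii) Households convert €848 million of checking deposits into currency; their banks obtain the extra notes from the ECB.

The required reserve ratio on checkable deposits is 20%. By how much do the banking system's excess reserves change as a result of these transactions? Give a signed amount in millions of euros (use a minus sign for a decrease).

Discount-window repayment €777 million: reserves −€777M, deposits 0.
Currency withdrawal €848 million: reserves −€848M, deposits −€848M.
Totals: Δreserves = −€1625M, Δdeposits = −€848M.
Δrequired reserves = 20% × −€848M = −€169.6M.
Δexcess reserves = Δreserves − Δrequired = −€1625M − (−€169.6M) = -€1455.4 million.

-€1455.4 million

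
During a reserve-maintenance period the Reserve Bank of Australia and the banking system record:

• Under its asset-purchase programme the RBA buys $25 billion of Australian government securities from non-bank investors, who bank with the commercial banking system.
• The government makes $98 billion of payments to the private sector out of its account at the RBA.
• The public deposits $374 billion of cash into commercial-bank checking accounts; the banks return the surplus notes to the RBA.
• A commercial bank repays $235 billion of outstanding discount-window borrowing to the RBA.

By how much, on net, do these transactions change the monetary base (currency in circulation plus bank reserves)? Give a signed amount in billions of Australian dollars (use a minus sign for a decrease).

RBA balance sheet:
  Assets:      Securities +$25B, Loans to banks −$235B
  Liabilities: Bank reserves +$262B, Currency in circulation −$374B, Government deposits −$98B
Commercial banking system:
  Assets:      Reserves at CB +$262B
  Liabilities: Checkable deposits +$497B, Borrowings from CB −$235B
Monetary base = currency + reserves: −$374B + (+$262B) = -$112 billion.

-$112 billion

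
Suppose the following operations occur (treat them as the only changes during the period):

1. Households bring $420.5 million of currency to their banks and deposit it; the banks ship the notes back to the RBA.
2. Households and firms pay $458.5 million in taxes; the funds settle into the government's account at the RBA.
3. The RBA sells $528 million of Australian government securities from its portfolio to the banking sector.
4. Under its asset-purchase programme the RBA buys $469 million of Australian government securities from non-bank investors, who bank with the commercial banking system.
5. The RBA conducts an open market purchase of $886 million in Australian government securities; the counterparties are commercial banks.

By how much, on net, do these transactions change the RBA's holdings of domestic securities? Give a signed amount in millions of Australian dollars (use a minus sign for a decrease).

Currency deposit $420.5 million: the RBA's securities portfolio is untouched → 0.
Government account inflow $458.5 million: the RBA's securities portfolio is untouched → 0.
OMO sale (to banks) $528 million: securities removed from the RBA's portfolio → −$528M.
Asset purchase (from non-banks) $469 million: securities added to the RBA's portfolio → +$469M.
OMO purchase (from banks) $886 million: securities added to the RBA's portfolio → +$886M.
Net: 0 + 0 − 528 + 469 + 886 = +$827 million.

+$827 million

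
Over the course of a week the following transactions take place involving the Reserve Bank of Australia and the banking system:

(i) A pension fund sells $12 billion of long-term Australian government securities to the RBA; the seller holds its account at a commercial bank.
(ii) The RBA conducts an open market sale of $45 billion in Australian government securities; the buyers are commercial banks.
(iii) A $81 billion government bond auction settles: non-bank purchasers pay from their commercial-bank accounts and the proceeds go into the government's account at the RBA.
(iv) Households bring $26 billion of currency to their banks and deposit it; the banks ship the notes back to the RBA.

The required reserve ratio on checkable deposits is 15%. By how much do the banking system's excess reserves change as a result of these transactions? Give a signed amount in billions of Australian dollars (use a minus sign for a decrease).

-$81.55 billion

Asset purchase (from non-banks) $12 billion: reserves +$12B, deposits +$12B.
OMO sale (to banks) $45 billion: reserves −$45B, deposits 0.
Government account inflow $81 billion: reserves −$81B, deposits −$81B.
Currency deposit $26 billion: reserves +$26B, deposits +$26B.
Totals: Δreserves = −$88B, Δdeposits = −$43B.
Δrequired reserves = 15% × −$43B = −$6.45B.
Δexcess reserves = Δreserves − Δrequired = −$88B − (−$6.45B) = -$81.55 billion.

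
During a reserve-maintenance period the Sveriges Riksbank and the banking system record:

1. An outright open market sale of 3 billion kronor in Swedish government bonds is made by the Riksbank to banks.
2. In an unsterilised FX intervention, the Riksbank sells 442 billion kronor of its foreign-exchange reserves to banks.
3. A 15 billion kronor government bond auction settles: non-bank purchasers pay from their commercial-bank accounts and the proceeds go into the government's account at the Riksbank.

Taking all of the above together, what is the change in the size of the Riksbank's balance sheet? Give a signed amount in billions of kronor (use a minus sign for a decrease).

-445 billion

Riksbank balance sheet:
  Assets:      Securities −3B, Foreign assets −442B
  Liabilities: Bank reserves −460B, Government deposits +15B
Commercial banking system:
  Assets:      Reserves at CB −460B, Securities +3B, Foreign assets +442B
  Liabilities: Checkable deposits −15B
Change in total Riksbank assets = -445 billion.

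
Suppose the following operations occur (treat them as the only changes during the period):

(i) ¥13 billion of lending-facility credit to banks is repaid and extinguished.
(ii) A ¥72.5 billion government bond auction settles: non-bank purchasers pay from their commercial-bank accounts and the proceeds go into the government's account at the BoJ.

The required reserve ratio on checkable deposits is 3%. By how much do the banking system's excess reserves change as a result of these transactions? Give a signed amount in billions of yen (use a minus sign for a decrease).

Discount-window repayment ¥13 billion: reserves −¥13B, deposits 0.
Government account inflow ¥72.5 billion: reserves −¥72.5B, deposits −¥72.5B.
Totals: Δreserves = −¥85.5B, Δdeposits = −¥72.5B.
Δrequired reserves = 3% × −¥72.5B = −¥2.175B.
Δexcess reserves = Δreserves − Δrequired = −¥85.5B − (−¥2.175B) = -¥83.325 billion.

-¥83.325 billion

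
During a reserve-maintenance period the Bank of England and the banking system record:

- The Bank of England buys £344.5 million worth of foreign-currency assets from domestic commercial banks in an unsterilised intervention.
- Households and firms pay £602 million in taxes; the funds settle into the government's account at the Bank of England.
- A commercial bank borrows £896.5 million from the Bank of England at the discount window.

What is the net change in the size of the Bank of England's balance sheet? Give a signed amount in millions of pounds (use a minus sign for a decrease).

Bank of England balance sheet:
  Assets:      Loans to banks +£896.5M, Foreign assets +£344.5M
  Liabilities: Bank reserves +£639M, Government deposits +£602M
Change in total Bank of England assets = +£1241 million.

+£1241 million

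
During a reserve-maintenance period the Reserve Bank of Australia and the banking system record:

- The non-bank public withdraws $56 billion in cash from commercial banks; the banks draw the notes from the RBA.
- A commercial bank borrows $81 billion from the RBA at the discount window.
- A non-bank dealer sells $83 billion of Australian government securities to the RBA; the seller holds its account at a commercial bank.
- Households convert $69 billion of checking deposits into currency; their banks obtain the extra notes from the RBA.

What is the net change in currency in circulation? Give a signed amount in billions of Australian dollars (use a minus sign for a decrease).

Currency withdrawal $56 billion: notes leave the central bank → +$56B.
Discount-window loan $81 billion: no currency enters or leaves circulation → 0.
Asset purchase (from non-banks) $83 billion: no currency enters or leaves circulation → 0.
Currency withdrawal $69 billion: notes leave the central bank → +$69B.
Net: 56 + 0 + 0 + 69 = +$125 billion.

+$125 billion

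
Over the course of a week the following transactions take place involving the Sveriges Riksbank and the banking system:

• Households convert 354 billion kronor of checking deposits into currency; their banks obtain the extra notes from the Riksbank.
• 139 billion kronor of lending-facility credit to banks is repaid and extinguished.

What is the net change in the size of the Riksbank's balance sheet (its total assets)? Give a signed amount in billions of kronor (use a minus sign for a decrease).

-139 billion

Currency withdrawal 354 billion kronor: only the composition of liabilities changes → 0.
Discount-window repayment 139 billion kronor: a Riksbank asset is shed → −139B.
Net: 0 − 139 = -139 billion.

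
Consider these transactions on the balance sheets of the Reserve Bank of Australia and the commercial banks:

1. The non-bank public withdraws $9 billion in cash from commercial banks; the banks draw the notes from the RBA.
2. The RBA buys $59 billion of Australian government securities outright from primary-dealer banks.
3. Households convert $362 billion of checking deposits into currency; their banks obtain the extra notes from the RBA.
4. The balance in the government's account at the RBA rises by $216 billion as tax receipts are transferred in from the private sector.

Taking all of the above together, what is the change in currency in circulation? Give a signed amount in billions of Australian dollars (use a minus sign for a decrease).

+$371 billion

RBA balance sheet:
  Assets:      Securities +$59B
  Liabilities: Bank reserves −$528B, Currency in circulation +$371B, Government deposits +$216B
Commercial banking system:
  Assets:      Reserves at CB −$528B, Securities −$59B
  Liabilities: Checkable deposits −$587B
So the change in currency in circulation is +$371 billion.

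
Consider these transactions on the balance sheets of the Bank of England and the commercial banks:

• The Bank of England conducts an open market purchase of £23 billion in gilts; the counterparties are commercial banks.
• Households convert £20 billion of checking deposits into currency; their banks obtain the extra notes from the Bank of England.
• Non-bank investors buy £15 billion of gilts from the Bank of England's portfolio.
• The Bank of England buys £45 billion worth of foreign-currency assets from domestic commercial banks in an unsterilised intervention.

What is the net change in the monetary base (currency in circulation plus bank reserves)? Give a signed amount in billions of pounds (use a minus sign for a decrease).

Bank of England balance sheet:
  Assets:      Securities +£8B, Foreign assets +£45B
  Liabilities: Bank reserves +£33B, Currency in circulation +£20B
Monetary base = currency + reserves: +£20B + (+£33B) = +£53 billion.

+£53 billion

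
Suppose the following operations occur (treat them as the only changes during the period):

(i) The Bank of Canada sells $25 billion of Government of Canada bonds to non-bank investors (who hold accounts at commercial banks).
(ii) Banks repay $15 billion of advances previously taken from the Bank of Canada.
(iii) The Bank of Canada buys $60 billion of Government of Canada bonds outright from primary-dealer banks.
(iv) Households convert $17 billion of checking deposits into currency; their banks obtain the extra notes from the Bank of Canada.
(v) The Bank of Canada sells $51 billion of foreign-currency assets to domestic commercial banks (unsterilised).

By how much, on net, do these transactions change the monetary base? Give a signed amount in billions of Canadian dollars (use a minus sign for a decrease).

Asset sale (to non-banks) $25 billion: Bank of Canada balance sheet contracts → −$25B.
Discount-window repayment $15 billion: Bank of Canada balance sheet contracts → −$15B.
OMO purchase (from banks) $60 billion: Bank of Canada balance sheet expands → +$60B.
Currency withdrawal $17 billion: just a shift between currency and reserves — both are base money → 0.
FX sale $51 billion: Bank of Canada balance sheet contracts → −$51B.
Net: −25 − 15 + 60 + 0 − 51 = -$31 billion.

-$31 billion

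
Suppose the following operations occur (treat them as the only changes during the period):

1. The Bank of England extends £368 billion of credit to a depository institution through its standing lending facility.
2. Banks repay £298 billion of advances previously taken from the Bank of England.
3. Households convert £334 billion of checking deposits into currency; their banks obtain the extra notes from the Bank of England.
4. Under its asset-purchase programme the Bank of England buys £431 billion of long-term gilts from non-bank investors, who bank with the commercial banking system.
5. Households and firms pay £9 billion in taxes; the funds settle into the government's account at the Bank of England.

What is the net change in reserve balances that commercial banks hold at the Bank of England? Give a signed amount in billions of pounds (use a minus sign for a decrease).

+£158 billion

Bank of England balance sheet:
  Assets:      Securities +£431B, Loans to banks +£70B
  Liabilities: Bank reserves +£158B, Currency in circulation +£334B, Government deposits +£9B
Commercial banking system:
  Assets:      Reserves at CB +£158B
  Liabilities: Checkable deposits +£88B, Borrowings from CB +£70B
So the change in reserve balances that commercial banks hold at the Bank of England is +£158 billion.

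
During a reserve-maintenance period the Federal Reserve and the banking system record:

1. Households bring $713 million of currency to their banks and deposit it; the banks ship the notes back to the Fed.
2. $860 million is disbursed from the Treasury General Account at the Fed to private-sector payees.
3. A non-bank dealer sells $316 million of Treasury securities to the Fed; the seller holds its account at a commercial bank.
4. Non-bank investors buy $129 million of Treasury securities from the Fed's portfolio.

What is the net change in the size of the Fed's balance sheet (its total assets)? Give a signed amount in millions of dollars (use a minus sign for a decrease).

Fed balance sheet:
  Assets:      Securities +$187M
  Liabilities: Bank reserves +$1760M, Currency in circulation −$713M, Government deposits −$860M
Commercial banking system:
  Assets:      Reserves at CB +$1760M
  Liabilities: Checkable deposits +$1760M
Change in total Fed assets = +$187 million.

+$187 million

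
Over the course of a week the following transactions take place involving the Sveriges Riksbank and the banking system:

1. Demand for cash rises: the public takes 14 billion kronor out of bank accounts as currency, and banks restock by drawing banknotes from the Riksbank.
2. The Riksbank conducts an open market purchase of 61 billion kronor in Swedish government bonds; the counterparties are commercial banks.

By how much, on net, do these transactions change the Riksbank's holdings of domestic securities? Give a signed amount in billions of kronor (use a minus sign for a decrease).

Currency withdrawal 14 billion kronor: the Riksbank's securities portfolio is untouched → 0.
OMO purchase (from banks) 61 billion kronor: securities added to the Riksbank's portfolio → +61B.
Net: 0 + 61 = +61 billion.

+61 billion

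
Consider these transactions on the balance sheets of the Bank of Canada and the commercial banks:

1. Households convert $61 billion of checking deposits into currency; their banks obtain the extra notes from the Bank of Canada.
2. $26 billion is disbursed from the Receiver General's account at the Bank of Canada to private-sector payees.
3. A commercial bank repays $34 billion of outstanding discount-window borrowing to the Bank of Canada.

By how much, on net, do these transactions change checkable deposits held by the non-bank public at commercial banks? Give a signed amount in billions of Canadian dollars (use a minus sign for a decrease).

-$35 billion

Currency withdrawal $61 billion: non-bank counterparties' bank balances fall → −$61B.
Government spending $26 billion: non-bank counterparties' bank balances rise → +$26B.
Discount-window repayment $34 billion: the counterparty is a bank, so public deposits are unchanged → 0.
Net: −61 + 26 + 0 = -$35 billion.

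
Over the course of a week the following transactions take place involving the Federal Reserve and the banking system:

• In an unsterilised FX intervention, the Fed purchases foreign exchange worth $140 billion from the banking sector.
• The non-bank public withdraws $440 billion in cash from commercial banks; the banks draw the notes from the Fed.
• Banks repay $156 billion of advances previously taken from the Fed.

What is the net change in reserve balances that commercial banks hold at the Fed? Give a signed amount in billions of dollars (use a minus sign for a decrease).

FX purchase $140 billion: the Fed pays by crediting reserve accounts → +$140B.
Currency withdrawal $440 billion: banks swap reserves for currency → −$440B.
Discount-window repayment $156 billion: repayment is debited from reserves → −$156B.
Net: 140 − 440 − 156 = -$456 billion.

-$456 billion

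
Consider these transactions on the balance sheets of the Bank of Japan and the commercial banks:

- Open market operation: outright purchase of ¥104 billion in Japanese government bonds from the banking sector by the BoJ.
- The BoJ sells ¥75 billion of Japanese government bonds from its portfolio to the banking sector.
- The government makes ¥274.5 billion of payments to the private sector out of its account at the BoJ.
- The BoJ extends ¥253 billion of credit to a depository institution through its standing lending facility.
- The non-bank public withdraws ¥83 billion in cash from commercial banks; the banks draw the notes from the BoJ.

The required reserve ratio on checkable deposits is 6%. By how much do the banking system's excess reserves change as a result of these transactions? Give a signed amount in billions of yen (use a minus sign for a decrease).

OMO purchase (from banks) ¥104 billion: reserves +¥104B, deposits 0.
OMO sale (to banks) ¥75 billion: reserves −¥75B, deposits 0.
Government spending ¥274.5 billion: reserves +¥274.5B, deposits +¥274.5B.
Discount-window loan ¥253 billion: reserves +¥253B, deposits 0.
Currency withdrawal ¥83 billion: reserves −¥83B, deposits −¥83B.
Totals: Δreserves = +¥473.5B, Δdeposits = +¥191.5B.
Δrequired reserves = 6% × +¥191.5B = +¥11.49B.
Δexcess reserves = Δreserves − Δrequired = +¥473.5B − (+¥11.49B) = +¥462.01 billion.

+¥462.01 billion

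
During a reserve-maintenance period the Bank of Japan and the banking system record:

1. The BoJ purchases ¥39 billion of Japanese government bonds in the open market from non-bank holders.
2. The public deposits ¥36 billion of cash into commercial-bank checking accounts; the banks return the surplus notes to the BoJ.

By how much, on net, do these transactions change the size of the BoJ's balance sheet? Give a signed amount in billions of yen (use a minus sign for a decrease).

+¥39 billion

Asset purchase (from non-banks) ¥39 billion: a BoJ asset is acquired → +¥39B.
Currency deposit ¥36 billion: only the composition of liabilities changes → 0.
Net: 39 + 0 = +¥39 billion.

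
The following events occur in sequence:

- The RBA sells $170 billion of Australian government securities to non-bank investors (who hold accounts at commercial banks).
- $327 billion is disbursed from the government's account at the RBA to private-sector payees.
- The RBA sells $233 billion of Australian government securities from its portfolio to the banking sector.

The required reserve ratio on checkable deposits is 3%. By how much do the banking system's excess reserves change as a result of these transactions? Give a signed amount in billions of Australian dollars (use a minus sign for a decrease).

Asset sale (to non-banks) $170 billion: reserves −$170B, deposits −$170B.
Government spending $327 billion: reserves +$327B, deposits +$327B.
OMO sale (to banks) $233 billion: reserves −$233B, deposits 0.
Totals: Δreserves = −$76B, Δdeposits = +$157B.
Δrequired reserves = 3% × +$157B = +$4.71B.
Δexcess reserves = Δreserves − Δrequired = −$76B − (+$4.71B) = -$80.71 billion.

-$80.71 billion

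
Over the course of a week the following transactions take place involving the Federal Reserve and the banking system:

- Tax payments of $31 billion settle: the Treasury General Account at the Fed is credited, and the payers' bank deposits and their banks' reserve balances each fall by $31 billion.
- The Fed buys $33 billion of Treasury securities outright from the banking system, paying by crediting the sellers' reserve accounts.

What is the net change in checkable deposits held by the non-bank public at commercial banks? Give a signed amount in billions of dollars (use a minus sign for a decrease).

Fed balance sheet:
  Assets:      Securities +$33B
  Liabilities: Bank reserves +$2B, Government deposits +$31B
Commercial banking system:
  Assets:      Reserves at CB +$2B, Securities −$33B
  Liabilities: Checkable deposits −$31B
So the change in checkable deposits held by the non-bank public at commercial banks is -$31 billion.

-$31 billion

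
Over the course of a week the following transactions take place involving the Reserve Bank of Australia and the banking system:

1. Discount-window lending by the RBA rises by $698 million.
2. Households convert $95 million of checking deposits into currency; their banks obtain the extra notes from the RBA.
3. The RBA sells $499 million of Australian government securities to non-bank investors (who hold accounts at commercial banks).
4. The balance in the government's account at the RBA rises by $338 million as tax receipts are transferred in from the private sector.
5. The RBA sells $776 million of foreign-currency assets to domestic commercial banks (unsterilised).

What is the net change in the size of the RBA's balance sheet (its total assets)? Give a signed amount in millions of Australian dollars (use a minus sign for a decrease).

-$577 million

RBA balance sheet:
  Assets:      Securities −$499M, Loans to banks +$698M, Foreign assets −$776M
  Liabilities: Bank reserves −$1010M, Currency in circulation +$95M, Government deposits +$338M
Change in total RBA assets = -$577 million.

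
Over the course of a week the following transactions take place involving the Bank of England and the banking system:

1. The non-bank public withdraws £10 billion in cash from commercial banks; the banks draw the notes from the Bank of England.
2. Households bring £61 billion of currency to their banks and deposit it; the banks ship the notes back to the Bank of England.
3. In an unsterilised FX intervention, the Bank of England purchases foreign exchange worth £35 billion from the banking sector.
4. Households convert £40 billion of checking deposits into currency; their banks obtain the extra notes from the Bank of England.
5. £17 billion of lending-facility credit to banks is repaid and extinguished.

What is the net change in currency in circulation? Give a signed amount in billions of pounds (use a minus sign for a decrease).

-£11 billion

Currency withdrawal £10 billion: notes leave the central bank → +£10B.
Currency deposit £61 billion: notes return to the central bank → −£61B.
FX purchase £35 billion: no currency enters or leaves circulation → 0.
Currency withdrawal £40 billion: notes leave the central bank → +£40B.
Discount-window repayment £17 billion: no currency enters or leaves circulation → 0.
Net: 10 − 61 + 0 + 40 + 0 = -£11 billion.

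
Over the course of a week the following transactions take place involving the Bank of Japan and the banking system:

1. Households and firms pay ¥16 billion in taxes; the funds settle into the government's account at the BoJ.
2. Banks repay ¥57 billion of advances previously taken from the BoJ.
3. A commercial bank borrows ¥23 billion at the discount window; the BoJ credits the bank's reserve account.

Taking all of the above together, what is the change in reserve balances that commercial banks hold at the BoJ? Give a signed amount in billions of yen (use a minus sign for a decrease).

-¥50 billion

BoJ balance sheet:
  Assets:      Loans to banks −¥34B
  Liabilities: Bank reserves −¥50B, Government deposits +¥16B
Commercial banking system:
  Assets:      Reserves at CB −¥50B
  Liabilities: Checkable deposits −¥16B, Borrowings from CB −¥34B
So the change in reserve balances that commercial banks hold at the BoJ is -¥50 billion.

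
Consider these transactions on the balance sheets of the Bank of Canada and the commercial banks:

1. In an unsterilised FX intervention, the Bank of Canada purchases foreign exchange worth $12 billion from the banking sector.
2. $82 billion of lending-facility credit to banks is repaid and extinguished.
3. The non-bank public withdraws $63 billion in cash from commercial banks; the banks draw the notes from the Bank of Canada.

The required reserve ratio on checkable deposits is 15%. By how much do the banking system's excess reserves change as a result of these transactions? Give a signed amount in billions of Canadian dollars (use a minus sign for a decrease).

-$123.55 billion

FX purchase $12 billion: reserves +$12B, deposits 0.
Discount-window repayment $82 billion: reserves −$82B, deposits 0.
Currency withdrawal $63 billion: reserves −$63B, deposits −$63B.
Totals: Δreserves = −$133B, Δdeposits = −$63B.
Δrequired reserves = 15% × −$63B = −$9.45B.
Δexcess reserves = Δreserves − Δrequired = −$133B − (−$9.45B) = -$123.55 billion.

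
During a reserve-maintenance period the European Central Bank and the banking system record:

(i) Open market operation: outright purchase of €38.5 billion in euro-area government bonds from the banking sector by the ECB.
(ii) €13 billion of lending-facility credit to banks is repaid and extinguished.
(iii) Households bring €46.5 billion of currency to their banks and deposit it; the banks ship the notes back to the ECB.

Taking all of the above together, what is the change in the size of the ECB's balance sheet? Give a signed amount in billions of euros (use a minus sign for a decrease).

OMO purchase (from banks) €38.5 billion: an ECB asset is acquired → +€38.5B.
Discount-window repayment €13 billion: an ECB asset is shed → −€13B.
Currency deposit €46.5 billion: only the composition of liabilities changes → 0.
Net: 38.5 − 13 + 0 = +€25.5 billion.

+€25.5 billion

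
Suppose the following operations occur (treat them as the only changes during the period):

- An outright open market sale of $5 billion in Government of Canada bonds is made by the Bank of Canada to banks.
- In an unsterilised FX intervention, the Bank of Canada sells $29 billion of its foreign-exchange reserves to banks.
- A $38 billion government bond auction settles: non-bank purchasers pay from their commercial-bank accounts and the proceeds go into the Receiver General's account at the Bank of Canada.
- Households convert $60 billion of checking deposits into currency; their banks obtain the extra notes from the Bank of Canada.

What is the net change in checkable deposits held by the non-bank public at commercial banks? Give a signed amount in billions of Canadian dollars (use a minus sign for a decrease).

-$98 billion

OMO sale (to banks) $5 billion: the counterparty is a bank, so public deposits are unchanged → 0.
FX sale $29 billion: the counterparty is a bank, so public deposits are unchanged → 0.
Government account inflow $38 billion: non-bank counterparties' bank balances fall → −$38B.
Currency withdrawal $60 billion: non-bank counterparties' bank balances fall → −$60B.
Net: 0 + 0 − 38 − 60 = -$98 billion.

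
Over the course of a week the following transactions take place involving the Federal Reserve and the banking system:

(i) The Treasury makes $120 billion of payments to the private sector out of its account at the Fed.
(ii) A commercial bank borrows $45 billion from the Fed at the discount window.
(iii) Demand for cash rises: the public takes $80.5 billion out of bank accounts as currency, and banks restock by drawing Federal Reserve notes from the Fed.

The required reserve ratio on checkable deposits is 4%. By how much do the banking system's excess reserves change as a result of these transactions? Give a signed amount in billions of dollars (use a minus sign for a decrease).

+$82.92 billion

Government spending $120 billion: reserves +$120B, deposits +$120B.
Discount-window loan $45 billion: reserves +$45B, deposits 0.
Currency withdrawal $80.5 billion: reserves −$80.5B, deposits −$80.5B.
Totals: Δreserves = +$84.5B, Δdeposits = +$39.5B.
Δrequired reserves = 4% × +$39.5B = +$1.58B.
Δexcess reserves = Δreserves − Δrequired = +$84.5B − (+$1.58B) = +$82.92 billion.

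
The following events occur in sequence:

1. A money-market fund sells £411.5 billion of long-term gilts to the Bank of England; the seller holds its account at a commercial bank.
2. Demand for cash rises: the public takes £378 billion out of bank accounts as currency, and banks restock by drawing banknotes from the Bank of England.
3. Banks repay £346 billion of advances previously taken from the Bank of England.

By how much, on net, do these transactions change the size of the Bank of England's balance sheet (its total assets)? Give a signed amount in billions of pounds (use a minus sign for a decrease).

Bank of England balance sheet:
  Assets:      Securities +£411.5B, Loans to banks −£346B
  Liabilities: Bank reserves −£312.5B, Currency in circulation +£378B
Change in total Bank of England assets = +£65.5 billion.

+£65.5 billion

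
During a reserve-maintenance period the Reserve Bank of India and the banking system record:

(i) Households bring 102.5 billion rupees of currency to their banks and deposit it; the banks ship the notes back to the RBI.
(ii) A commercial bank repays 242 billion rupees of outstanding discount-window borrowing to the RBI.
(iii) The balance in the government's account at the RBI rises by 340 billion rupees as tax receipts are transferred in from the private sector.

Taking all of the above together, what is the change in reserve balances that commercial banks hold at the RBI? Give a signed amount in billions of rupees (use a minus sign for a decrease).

RBI balance sheet:
  Assets:      Loans to banks −242B
  Liabilities: Bank reserves −479.5B, Currency in circulation −102.5B, Government deposits +340B
Commercial banking system:
  Assets:      Reserves at CB −479.5B
  Liabilities: Checkable deposits −237.5B, Borrowings from CB −242B
So the change in reserve balances that commercial banks hold at the RBI is -479.5 billion.

-479.5 billion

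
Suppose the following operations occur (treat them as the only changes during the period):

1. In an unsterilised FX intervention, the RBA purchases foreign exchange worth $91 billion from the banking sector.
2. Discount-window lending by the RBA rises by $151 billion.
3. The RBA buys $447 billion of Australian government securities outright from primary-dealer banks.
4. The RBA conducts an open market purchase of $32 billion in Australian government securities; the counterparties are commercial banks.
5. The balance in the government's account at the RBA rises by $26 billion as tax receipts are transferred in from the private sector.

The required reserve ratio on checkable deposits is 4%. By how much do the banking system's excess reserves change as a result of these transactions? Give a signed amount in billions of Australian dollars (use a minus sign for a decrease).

+$696.04 billion

FX purchase $91 billion: reserves +$91B, deposits 0.
Discount-window loan $151 billion: reserves +$151B, deposits 0.
OMO purchase (from banks) $447 billion: reserves +$447B, deposits 0.
OMO purchase (from banks) $32 billion: reserves +$32B, deposits 0.
Government account inflow $26 billion: reserves −$26B, deposits −$26B.
Totals: Δreserves = +$695B, Δdeposits = −$26B.
Δrequired reserves = 4% × −$26B = −$1.04B.
Δexcess reserves = Δreserves − Δrequired = +$695B − (−$1.04B) = +$696.04 billion.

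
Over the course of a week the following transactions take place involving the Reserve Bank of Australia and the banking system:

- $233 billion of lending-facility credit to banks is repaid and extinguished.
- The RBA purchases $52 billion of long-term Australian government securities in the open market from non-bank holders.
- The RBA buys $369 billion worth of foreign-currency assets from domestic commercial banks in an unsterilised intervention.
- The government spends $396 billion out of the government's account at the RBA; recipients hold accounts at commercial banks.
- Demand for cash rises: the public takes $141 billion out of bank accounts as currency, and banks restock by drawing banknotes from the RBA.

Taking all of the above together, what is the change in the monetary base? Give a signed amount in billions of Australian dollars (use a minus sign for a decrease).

RBA balance sheet:
  Assets:      Securities +$52B, Loans to banks −$233B, Foreign assets +$369B
  Liabilities: Bank reserves +$443B, Currency in circulation +$141B, Government deposits −$396B
Monetary base = currency + reserves: +$141B + (+$443B) = +$584 billion.

+$584 billion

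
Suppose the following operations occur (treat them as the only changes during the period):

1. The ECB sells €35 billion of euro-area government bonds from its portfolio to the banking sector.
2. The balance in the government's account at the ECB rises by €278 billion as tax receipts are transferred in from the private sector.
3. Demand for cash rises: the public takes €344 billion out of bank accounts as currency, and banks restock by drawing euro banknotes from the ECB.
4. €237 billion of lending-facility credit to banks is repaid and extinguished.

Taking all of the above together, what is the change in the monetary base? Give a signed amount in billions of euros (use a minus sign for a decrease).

-€550 billion

ECB balance sheet:
  Assets:      Securities −€35B, Loans to banks −€237B
  Liabilities: Bank reserves −€894B, Currency in circulation +€344B, Government deposits +€278B
Commercial banking system:
  Assets:      Reserves at CB −€894B, Securities +€35B
  Liabilities: Checkable deposits −€622B, Borrowings from CB −€237B
Monetary base = currency + reserves: +€344B + (−€894B) = -€550 billion.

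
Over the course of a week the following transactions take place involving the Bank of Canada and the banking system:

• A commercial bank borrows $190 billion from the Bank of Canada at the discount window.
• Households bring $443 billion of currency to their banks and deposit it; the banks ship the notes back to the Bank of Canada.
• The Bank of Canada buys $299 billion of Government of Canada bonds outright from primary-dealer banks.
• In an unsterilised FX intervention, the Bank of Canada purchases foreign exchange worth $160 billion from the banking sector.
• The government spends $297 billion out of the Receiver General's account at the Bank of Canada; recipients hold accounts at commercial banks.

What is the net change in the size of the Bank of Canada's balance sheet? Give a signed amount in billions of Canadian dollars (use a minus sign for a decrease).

+$649 billion

Bank of Canada balance sheet:
  Assets:      Securities +$299B, Loans to banks +$190B, Foreign assets +$160B
  Liabilities: Bank reserves +$1389B, Currency in circulation −$443B, Government deposits −$297B
Change in total Bank of Canada assets = +$649 billion.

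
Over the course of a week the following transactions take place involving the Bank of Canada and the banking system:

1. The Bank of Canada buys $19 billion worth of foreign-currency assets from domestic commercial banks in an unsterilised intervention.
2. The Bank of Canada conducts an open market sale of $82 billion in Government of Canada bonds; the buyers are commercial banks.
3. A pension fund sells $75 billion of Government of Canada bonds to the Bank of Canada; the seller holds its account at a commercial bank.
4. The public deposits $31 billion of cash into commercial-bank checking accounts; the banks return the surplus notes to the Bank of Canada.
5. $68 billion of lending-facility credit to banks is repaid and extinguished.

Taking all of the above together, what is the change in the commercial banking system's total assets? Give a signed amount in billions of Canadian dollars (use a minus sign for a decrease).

+$38 billion

FX purchase $19 billion: just an asset swap on bank balance sheets → 0.
OMO sale (to banks) $82 billion: just an asset swap on bank balance sheets → 0.
Asset purchase (from non-banks) $75 billion: bank balance sheets expand → +$75B.
Currency deposit $31 billion: bank balance sheets expand → +$31B.
Discount-window repayment $68 billion: bank balance sheets shrink → −$68B.
Net: 0 + 0 + 75 + 31 − 68 = +$38 billion.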